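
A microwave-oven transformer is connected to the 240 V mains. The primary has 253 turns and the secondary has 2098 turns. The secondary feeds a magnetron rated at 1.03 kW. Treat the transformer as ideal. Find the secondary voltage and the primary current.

V_s ≈ 1990 V, I_p ≈ 4.29 A

V_s = V_p × N_s/N_p = 240 × 2098/253 = 1990.2 V.
I_s = P/V_s = 1030/1990.2 = 0.51754 A.
I_p = I_s × N_s/N_p = 0.51754 × 2098/253 = 4.29 A.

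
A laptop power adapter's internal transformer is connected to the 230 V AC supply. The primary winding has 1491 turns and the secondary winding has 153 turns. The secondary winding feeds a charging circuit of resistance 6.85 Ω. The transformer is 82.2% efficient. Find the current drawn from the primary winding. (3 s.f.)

I_p ≈ 0.430 A

V_s = 230 × 153/1491 = 23.602 V.
I_s = V_s/R = 23.602/6.85 = 3.4455 A.
P_out = V_s I_s = 23.602 × 3.4455 = 81.319 W.
P_in = P_out/η = 81.319/0.822 = 98.928 W.
I_p = P_in/V_p = 98.928/230 = 0.430 A.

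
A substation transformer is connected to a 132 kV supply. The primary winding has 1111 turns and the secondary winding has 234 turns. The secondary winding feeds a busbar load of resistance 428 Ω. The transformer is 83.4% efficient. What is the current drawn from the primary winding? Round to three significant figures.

V_s = 132000 × 234/1111 = 27802 V.
I_s = V_s/R = 27802/428 = 64.958 A.
P_out = V_s I_s = 27802 × 64.958 = 1.8060×10^6 W.
P_in = P_out/η = 1.8060×10^6/0.834 = 2.1654×10^6 W.
I_p = P_in/V_p = 2.1654×10^6/132000 = 16.4 A.

I_p ≈ 16.4 A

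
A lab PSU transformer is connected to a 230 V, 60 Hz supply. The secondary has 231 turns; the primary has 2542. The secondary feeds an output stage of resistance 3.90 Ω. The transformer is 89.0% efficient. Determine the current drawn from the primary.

I_p ≈ 0.547 A

V_s = 230 × 231/2542 = 20.901 V.
I_s = V_s/R = 20.901/3.90 = 5.3592 A.
P_out = V_s I_s = 20.901 × 5.3592 = 112.01 W.
P_in = P_out/η = 112.01/0.890 = 125.86 W.
I_p = P_in/V_p = 125.86/230 = 0.547 A.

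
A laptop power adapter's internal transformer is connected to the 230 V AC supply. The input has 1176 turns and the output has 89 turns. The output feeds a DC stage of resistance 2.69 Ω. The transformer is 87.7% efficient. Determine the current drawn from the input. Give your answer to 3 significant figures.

I_in ≈ 0.558 A

V_out = 230 × 89/1176 = 17.406 V.
I_out = V_out/R = 17.406/2.69 = 6.4708 A.
P_out = V_out I_out = 17.406 × 6.4708 = 112.63 W.
P_in = P_out/η = 112.63/0.877 = 128.43 W.
I_in = P_in/V_in = 128.43/230 = 0.558 A.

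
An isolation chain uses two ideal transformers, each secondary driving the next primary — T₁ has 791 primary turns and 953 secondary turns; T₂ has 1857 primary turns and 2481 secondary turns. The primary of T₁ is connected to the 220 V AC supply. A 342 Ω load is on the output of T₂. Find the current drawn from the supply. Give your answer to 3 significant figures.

I_supply ≈ 1.67 A

After T₁: V = 220.00 × 953/791 = 265.06 V.
After T₂: V = 265.06 × 2481/1857 = 354.12 V.
I_load = 354.12/342 = 1.0354 A, so P_out = 354.12 × 1.0354 = 366.68 W.
All ideal ⇒ P_in = P_out, so I_supply = 366.68/220 = 1.67 A.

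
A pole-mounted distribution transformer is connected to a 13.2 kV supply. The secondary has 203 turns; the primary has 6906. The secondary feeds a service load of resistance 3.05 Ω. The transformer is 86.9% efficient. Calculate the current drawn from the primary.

V_s = 13200 × 203/6906 = 388.01 V.
I_s = V_s/R = 388.01/3.05 = 127.22 A.
P_out = V_s I_s = 388.01 × 127.22 = 49361 W.
P_in = P_out/η = 49361/0.869 = 56802 W.
I_p = P_in/V_p = 56802/13200 = 4.30 A.

I_p ≈ 4.30 A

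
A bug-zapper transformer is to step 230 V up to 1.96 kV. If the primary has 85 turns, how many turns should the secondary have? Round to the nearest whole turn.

N_s = 724 turns

N_s/N_p = V_s/V_p, so N_s = 85 × 1960/230 = 724.3 ≈ 724 turns.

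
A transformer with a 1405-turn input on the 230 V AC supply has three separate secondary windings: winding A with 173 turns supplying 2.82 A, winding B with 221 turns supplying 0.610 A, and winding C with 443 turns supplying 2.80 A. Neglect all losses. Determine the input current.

I_in ≈ 1.33 A

V_A = 230 × 173/1405 = 28.320 V; V_B = 230 × 221/1405 = 36.178 V; V_C = 230 × 443/1405 = 72.520 V.
P_out = V_A I_A + V_B I_B + V_C I_C = 28.320×2.82 + 36.178×0.610 + 72.520×2.80 = 79.863 + 22.069 + 203.05 = 304.99 W.
Ideal ⇒ P_in = P_out, so I_in = P_out/V_in = 304.99/230 = 1.33 A.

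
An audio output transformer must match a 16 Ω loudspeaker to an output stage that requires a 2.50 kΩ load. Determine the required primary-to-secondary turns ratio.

Z_p/Z_s = (N_p/N_s)², so N_p/N_s = √(2500/16) = √156 = 12.5.

N_p/N_s ≈ 12.5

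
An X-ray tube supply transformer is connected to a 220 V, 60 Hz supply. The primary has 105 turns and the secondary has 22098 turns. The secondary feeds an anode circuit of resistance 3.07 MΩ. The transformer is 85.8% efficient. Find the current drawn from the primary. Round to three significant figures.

V_s = 220 × 22098/105 = 46301 V.
I_s = V_s/R = 46301/(3.07×10^6) = 0.015082 A.
P_out = V_s I_s = 46301 × 0.015082 = 698.29 W.
P_in = P_out/η = 698.29/0.858 = 813.86 W.
I_p = P_in/V_p = 813.86/220 = 3.70 A.

I_p ≈ 3.70 A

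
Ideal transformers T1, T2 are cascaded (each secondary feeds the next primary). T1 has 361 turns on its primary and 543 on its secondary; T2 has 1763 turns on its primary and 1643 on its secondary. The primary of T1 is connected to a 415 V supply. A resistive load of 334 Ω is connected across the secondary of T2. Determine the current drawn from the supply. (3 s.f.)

I_supply ≈ 2.44 A

After T1: V = 415.00 × 543/361 = 624.22 V.
After T2: V = 624.22 × 1643/1763 = 581.74 V.
I_load = 581.74/334 = 1.7417 A, so P_out = 581.74 × 1.7417 = 1013.2 W.
All ideal ⇒ P_in = P_out, so I_supply = 1013.2/415 = 2.44 A.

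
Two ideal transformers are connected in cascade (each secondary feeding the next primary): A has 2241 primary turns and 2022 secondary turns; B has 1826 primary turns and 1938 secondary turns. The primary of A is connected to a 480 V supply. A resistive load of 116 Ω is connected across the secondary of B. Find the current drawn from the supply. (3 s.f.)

After A: V = 480.00 × 2022/2241 = 433.09 V.
After B: V = 433.09 × 1938/1826 = 459.66 V.
I_load = 459.66/116 = 3.9626 A, so P_out = 459.66 × 3.9626 = 1821.4 W.
All ideal ⇒ P_in = P_out, so I_supply = 1821.4/480 = 3.79 A.

I_supply ≈ 3.79 A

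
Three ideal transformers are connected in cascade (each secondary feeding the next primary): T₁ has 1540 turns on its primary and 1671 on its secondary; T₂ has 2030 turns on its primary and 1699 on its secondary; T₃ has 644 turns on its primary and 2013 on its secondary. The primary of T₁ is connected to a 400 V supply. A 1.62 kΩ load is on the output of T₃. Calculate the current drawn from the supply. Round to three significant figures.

Secondary of T₁: V = 400.00 × 1671/1540 = 434.03 V.
Secondary of T₂: V = 434.03 × 1699/2030 = 363.26 V.
Secondary of T₃: V = 363.26 × 2013/644 = 1135.5 V.
I_load = 1135.5/1620 = 0.70090 A, so P_out = 1135.5 × 0.70090 = 795.84 W.
All ideal ⇒ P_in = P_out, so I_supply = 795.84/400 = 1.99 A.

I_supply ≈ 1.99 A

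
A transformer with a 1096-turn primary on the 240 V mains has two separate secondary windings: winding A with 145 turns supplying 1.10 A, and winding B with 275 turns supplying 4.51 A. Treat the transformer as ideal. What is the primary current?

V_A = 240 × 145/1096 = 31.752 V; V_B = 240 × 275/1096 = 60.219 V.
P_out = V_A I_A + V_B I_B = 31.752×1.10 + 60.219×4.51 = 34.927 + 271.59 = 306.51 W.
Ideal ⇒ P_in = P_out, so I_p = P_out/V_p = 306.51/240 = 1.28 A.

I_p ≈ 1.28 A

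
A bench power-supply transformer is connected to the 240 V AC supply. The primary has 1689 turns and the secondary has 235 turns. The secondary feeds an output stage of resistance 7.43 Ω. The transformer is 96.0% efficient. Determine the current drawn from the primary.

V_s = 240 × 235/1689 = 33.393 V.
I_s = V_s/R = 33.393/7.43 = 4.4943 A.
P_out = V_s I_s = 33.393 × 4.4943 = 150.08 W.
P_in = P_out/η = 150.08/0.960 = 156.33 W.
I_p = P_in/V_p = 156.33/240 = 0.651 A.

I_p ≈ 0.651 A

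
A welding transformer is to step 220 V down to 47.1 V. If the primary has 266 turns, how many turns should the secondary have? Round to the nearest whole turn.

N_s/N_p = V_s/V_p, so N_s = 266 × 47.1/220 = 56.9 ≈ 57 turns.

N_s = 57 turns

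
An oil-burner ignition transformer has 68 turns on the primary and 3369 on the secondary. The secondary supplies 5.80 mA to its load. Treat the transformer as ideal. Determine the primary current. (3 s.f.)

For an ideal transformer I_p/I_s = N_s/N_p, so I_p = 0.00580 × 3369/68 = 0.287 A.

I_p ≈ 0.287 A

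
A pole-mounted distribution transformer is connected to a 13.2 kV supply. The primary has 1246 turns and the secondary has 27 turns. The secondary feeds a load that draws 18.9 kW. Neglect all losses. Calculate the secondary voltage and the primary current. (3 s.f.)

V_s = V_p × N_s/N_p = 13200 × 27/1246 = 286.04 V.
I_s = P/V_s = 18900/286.04 = 66.076 A.
I_p = I_s × N_s/N_p = 66.076 × 27/1246 = 1.43 A.

V_s ≈ 286 V, I_p ≈ 1.43 A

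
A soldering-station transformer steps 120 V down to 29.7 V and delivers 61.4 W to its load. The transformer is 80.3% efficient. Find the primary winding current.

P_in = P_out/η = 61.4/0.803 = 76.463 W.
I_p = P_in/V_p = 76.463/120 = 0.637 A.

I_p ≈ 0.637 A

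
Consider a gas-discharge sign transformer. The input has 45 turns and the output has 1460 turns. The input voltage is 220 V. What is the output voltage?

V_out ≈ 7140 V

V_out/V_in = N_out/N_in, so V_out = 220 × 1460/45 = 7140 V.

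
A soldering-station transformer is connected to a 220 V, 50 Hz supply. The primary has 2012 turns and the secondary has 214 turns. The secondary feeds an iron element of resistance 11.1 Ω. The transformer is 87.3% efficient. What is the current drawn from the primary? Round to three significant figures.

V_s = 220 × 214/2012 = 23.400 V.
I_s = V_s/R = 23.400/11.1 = 2.1081 A.
P_out = V_s I_s = 23.400 × 2.1081 = 49.328 W.
P_in = P_out/η = 49.328/0.873 = 56.504 W.
I_p = P_in/V_p = 56.504/220 = 0.257 A.

I_p ≈ 0.257 A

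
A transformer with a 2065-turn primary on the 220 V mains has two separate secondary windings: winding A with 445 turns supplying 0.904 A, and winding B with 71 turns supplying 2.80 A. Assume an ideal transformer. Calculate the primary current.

V_A = 220 × 445/2065 = 47.409 V; V_B = 220 × 71/2065 = 7.5642 V.
P_out = V_A I_A + V_B I_B = 47.409×0.904 + 7.5642×2.80 = 42.858 + 21.180 = 64.038 W.
Ideal ⇒ P_in = P_out, so I_p = P_out/V_p = 64.038/220 = 0.291 A.

I_p ≈ 0.291 A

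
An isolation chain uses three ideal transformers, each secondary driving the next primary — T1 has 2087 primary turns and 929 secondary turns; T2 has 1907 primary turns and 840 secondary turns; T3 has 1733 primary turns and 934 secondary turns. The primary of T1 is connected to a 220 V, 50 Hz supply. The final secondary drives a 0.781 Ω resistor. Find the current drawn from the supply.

Secondary of T1: V = 220.00 × 929/2087 = 97.930 V.
Secondary of T2: V = 97.930 × 840/1907 = 43.136 V.
Secondary of T3: V = 43.136 × 934/1733 = 23.248 V.
I_load = 23.248/0.781 = 29.767 A, so P_out = 23.248 × 29.767 = 692.05 W.
All ideal ⇒ P_in = P_out, so I_supply = 692.05/220 = 3.15 A.

I_supply ≈ 3.15 A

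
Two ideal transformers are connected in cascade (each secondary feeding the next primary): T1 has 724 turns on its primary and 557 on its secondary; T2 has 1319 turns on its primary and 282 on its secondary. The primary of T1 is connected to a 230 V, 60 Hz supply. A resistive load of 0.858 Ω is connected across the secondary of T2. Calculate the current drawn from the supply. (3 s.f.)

After T1: V = 230.00 × 557/724 = 176.95 V.
After T2: V = 176.95 × 282/1319 = 37.831 V.
I_load = 37.831/0.858 = 44.092 A, so P_out = 37.831 × 44.092 = 1668.1 W.
All ideal ⇒ P_in = P_out, so I_supply = 1668.1/230 = 7.25 A.

I_supply ≈ 7.25 A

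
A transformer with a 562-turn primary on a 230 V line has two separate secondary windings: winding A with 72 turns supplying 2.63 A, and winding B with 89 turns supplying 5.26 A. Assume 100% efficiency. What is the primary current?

I_p ≈ 1.17 A

V_A = 230 × 72/562 = 29.466 V; V_B = 230 × 89/562 = 36.423 V.
P_out = V_A I_A + V_B I_B = 29.466×2.63 + 36.423×5.26 = 77.496 + 191.59 = 269.08 W.
Ideal ⇒ P_in = P_out, so I_p = P_out/V_p = 269.08/230 = 1.17 A.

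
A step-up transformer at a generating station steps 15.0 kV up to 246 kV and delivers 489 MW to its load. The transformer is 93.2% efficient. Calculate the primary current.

P_in = P_out/η = 4.89×10^8/0.932 = 5.2468×10^8 W.
I_p = P_in/V_p = 5.2468×10^8/15000 = 35000 A.

I_p ≈ 35000 A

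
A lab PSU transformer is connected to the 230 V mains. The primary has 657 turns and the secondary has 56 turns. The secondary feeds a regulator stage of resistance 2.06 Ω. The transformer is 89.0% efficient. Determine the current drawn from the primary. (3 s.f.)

V_s = 230 × 56/657 = 19.604 V.
I_s = V_s/R = 19.604/2.06 = 9.5166 A.
P_out = V_s I_s = 19.604 × 9.5166 = 186.57 W.
P_in = P_out/η = 186.57/0.890 = 209.63 W.
I_p = P_in/V_p = 209.63/230 = 0.911 A.

I_p ≈ 0.911 A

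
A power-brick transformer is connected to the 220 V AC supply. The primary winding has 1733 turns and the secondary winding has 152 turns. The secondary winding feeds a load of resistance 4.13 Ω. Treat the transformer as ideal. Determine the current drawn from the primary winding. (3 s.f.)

V_s = V_p × N_s/N_p = 220 × 152/1733 = 19.296 V.
I_s = V_s/R = 19.296/4.13 = 4.6722 A.
For an ideal transformer I_p N_p = I_s N_s, so I_p = 4.6722 × 152/1733 = 0.410 A.

I_p ≈ 0.410 A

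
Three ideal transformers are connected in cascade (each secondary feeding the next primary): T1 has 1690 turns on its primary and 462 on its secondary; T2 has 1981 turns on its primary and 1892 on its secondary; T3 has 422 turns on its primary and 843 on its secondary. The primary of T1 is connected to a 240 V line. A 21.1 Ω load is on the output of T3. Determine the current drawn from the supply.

Secondary of T1: V = 240.00 × 462/1690 = 65.609 V.
Secondary of T2: V = 65.609 × 1892/1981 = 62.662 V.
Secondary of T3: V = 62.662 × 843/422 = 125.18 V.
I_load = 125.18/21.1 = 5.9325 A, so P_out = 125.18 × 5.9325 = 742.60 W.
All ideal ⇒ P_in = P_out, so I_supply = 742.60/240 = 3.09 A.

I_supply ≈ 3.09 A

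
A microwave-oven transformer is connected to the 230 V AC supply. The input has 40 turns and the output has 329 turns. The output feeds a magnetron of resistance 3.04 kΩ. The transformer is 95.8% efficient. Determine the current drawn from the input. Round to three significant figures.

V_out = 230 × 329/40 = 1891.8 V.
I_out = V_out/R = 1891.8/3040 = 0.62229 A.
P_out = V_out I_out = 1891.8 × 0.62229 = 1177.2 W.
P_in = P_out/η = 1177.2/0.958 = 1228.8 W.
I_in = P_in/V_in = 1228.8/230 = 5.34 A.

I_in ≈ 5.34 A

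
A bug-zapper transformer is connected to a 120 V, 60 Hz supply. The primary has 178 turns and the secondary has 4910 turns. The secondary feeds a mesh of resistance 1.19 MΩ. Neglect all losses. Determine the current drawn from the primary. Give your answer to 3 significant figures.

V_s = V_p × N_s/N_p = 120 × 4910/178 = 3310.1 V.
I_s = V_s/R = 3310.1/(1.19×10^6) = 0.0027816 A.
For an ideal transformer I_p N_p = I_s N_s, so I_p = 0.0027816 × 4910/178 = 0.0767 A.

I_p ≈ 0.0767 A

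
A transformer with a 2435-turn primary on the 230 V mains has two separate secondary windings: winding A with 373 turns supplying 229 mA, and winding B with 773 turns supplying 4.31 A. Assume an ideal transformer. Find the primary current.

V_A = 230 × 373/2435 = 35.232 V; V_B = 230 × 773/2435 = 73.014 V.
P_out = V_A I_A + V_B I_B = 35.232×0.229 + 73.014×4.31 = 8.0681 + 314.69 = 322.76 W.
Ideal ⇒ P_in = P_out, so I_p = P_out/V_p = 322.76/230 = 1.40 A.

I_p ≈ 1.40 A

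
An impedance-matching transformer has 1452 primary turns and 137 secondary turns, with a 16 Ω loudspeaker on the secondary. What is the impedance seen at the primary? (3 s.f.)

Z_p ≈ 1800 Ω

Z_p = (N_p/N_s)² × Z_s = (1452/137)² × 16 = 1800 Ω.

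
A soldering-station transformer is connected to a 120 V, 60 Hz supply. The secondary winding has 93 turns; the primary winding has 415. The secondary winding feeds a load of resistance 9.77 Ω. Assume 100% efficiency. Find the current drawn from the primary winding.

V_s = V_p × N_s/N_p = 120 × 93/415 = 26.892 V.
I_s = V_s/R = 26.892/9.77 = 2.7525 A.
For an ideal transformer I_p N_p = I_s N_s, so I_p = 2.7525 × 93/415 = 0.617 A.

I_p ≈ 0.617 A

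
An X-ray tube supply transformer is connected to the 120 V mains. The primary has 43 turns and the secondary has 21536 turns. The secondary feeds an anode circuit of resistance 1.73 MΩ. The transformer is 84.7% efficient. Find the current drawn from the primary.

V_s = 120 × 21536/43 = 60100 V.
I_s = V_s/R = 60100/(1.73×10^6) = 0.034740 A.
P_out = V_s I_s = 60100 × 0.034740 = 2087.9 W.
P_in = P_out/η = 2087.9/0.847 = 2465.1 W.
I_p = P_in/V_p = 2465.1/120 = 20.5 A.

I_p ≈ 20.5 A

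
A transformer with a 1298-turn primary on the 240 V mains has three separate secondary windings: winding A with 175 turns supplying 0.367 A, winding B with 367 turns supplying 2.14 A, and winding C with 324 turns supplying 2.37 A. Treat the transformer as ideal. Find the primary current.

I_p ≈ 1.25 A

V_A = 240 × 175/1298 = 32.357 V; V_B = 240 × 367/1298 = 67.858 V; V_C = 240 × 324/1298 = 59.908 V.
P_out = V_A I_A + V_B I_B + V_C I_C = 32.357×0.367 + 67.858×2.14 + 59.908×2.37 = 11.875 + 145.22 + 141.98 = 299.07 W.
Ideal ⇒ P_in = P_out, so I_p = P_out/V_p = 299.07/240 = 1.25 A.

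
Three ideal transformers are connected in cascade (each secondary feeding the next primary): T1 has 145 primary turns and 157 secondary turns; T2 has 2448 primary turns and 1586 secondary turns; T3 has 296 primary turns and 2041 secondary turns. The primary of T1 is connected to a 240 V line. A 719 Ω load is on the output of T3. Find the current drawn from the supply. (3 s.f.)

After T1: V = 240.00 × 157/145 = 259.86 V.
After T2: V = 259.86 × 1586/2448 = 168.36 V.
After T3: V = 168.36 × 2041/296 = 1160.9 V.
I_load = 1160.9/719 = 1.6146 A, so P_out = 1160.9 × 1.6146 = 1874.3 W.
All ideal ⇒ P_in = P_out, so I_supply = 1874.3/240 = 7.81 A.

I_supply ≈ 7.81 A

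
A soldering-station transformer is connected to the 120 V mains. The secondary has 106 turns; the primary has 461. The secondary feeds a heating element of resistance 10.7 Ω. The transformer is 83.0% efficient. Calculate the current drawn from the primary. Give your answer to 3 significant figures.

I_p ≈ 0.714 A

V_s = 120 × 106/461 = 27.592 V.
I_s = V_s/R = 27.592/10.7 = 2.5787 A.
P_out = V_s I_s = 27.592 × 2.5787 = 71.152 W.
P_in = P_out/η = 71.152/0.830 = 85.726 W.
I_p = P_in/V_p = 85.726/120 = 0.714 A.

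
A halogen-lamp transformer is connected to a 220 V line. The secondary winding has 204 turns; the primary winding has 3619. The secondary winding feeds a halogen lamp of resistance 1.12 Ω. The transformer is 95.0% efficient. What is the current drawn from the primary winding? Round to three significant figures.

V_s = 220 × 204/3619 = 12.401 V.
I_s = V_s/R = 12.401/1.12 = 11.073 A.
P_out = V_s I_s = 12.401 × 11.073 = 137.31 W.
P_in = P_out/η = 137.31/0.950 = 144.54 W.
I_p = P_in/V_p = 144.54/220 = 0.657 A.

I_p ≈ 0.657 A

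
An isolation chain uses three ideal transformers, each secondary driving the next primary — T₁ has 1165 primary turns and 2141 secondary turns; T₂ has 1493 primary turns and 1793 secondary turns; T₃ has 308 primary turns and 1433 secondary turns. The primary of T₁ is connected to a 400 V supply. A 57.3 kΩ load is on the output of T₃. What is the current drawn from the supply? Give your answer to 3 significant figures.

Secondary of T₁: V = 400.00 × 2141/1165 = 735.11 V.
Secondary of T₂: V = 735.11 × 1793/1493 = 882.82 V.
Secondary of T₃: V = 882.82 × 1433/308 = 4107.4 V.
I_load = 4107.4/57300 = 0.071682 A, so P_out = 4107.4 × 0.071682 = 294.43 W.
All ideal ⇒ P_in = P_out, so I_supply = 294.43/400 = 0.736 A.

I_supply ≈ 0.736 A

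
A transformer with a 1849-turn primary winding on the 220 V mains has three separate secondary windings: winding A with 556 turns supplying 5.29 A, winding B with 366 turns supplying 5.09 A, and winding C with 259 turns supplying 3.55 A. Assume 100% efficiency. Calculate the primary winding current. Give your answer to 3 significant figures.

I_p ≈ 3.10 A

V_A = 220 × 556/1849 = 66.155 V; V_B = 220 × 366/1849 = 43.548 V; V_C = 220 × 259/1849 = 30.817 V.
P_out = V_A I_A + V_B I_B + V_C I_C = 66.155×5.29 + 43.548×5.09 + 30.817×3.55 = 349.96 + 221.66 + 109.40 = 681.02 W.
Ideal ⇒ P_in = P_out, so I_p = P_out/V_p = 681.02/220 = 3.10 A.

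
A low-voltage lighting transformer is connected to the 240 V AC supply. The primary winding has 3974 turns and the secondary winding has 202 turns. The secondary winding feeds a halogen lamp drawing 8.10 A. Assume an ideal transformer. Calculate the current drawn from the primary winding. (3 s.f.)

For an ideal transformer I_p N_p = I_s N_s, so I_p = 8.10 × 202/3974 = 0.412 A.

I_p ≈ 0.412 A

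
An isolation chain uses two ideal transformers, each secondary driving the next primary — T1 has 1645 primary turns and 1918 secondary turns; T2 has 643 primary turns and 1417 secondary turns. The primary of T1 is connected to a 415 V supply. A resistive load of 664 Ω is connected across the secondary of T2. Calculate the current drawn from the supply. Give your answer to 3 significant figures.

After T1: V = 415.00 × 1918/1645 = 483.87 V.
After T2: V = 483.87 × 1417/643 = 1066.3 V.
I_load = 1066.3/664 = 1.6059 A, so P_out = 1066.3 × 1.6059 = 1712.4 W.
All ideal ⇒ P_in = P_out, so I_supply = 1712.4/415 = 4.13 A.

I_supply ≈ 4.13 A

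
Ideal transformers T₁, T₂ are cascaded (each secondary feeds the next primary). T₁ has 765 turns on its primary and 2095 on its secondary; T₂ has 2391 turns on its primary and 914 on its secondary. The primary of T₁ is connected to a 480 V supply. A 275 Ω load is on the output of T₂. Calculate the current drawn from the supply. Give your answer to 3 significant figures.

I_supply ≈ 1.91 A

After T₁: V = 480.00 × 2095/765 = 1314.5 V.
After T₂: V = 1314.5 × 914/2391 = 502.49 V.
I_load = 502.49/275 = 1.8272 A, so P_out = 502.49 × 1.8272 = 918.18 W.
All ideal ⇒ P_in = P_out, so I_supply = 918.18/480 = 1.91 A.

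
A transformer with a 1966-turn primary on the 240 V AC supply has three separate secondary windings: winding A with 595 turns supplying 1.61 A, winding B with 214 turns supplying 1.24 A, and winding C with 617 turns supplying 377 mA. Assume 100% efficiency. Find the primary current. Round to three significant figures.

V_A = 240 × 595/1966 = 72.635 V; V_B = 240 × 214/1966 = 26.124 V; V_C = 240 × 617/1966 = 75.320 V.
P_out = V_A I_A + V_B I_B + V_C I_C = 72.635×1.61 + 26.124×1.24 + 75.320×0.377 = 116.94 + 32.394 + 28.396 = 177.73 W.
Ideal ⇒ P_in = P_out, so I_p = P_out/V_p = 177.73/240 = 0.741 A.

I_p ≈ 0.741 A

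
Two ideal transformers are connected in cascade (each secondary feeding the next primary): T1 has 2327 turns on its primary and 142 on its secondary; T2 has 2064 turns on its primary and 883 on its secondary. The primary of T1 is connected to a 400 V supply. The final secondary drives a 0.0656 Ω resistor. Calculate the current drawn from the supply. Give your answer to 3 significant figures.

Secondary of T1: V = 400.00 × 142/2327 = 24.409 V.
Secondary of T2: V = 24.409 × 883/2064 = 10.442 V.
I_load = 10.442/0.0656 = 159.18 A, so P_out = 10.442 × 159.18 = 1662.3 W.
All ideal ⇒ P_in = P_out, so I_supply = 1662.3/400 = 4.16 A.

I_supply ≈ 4.16 A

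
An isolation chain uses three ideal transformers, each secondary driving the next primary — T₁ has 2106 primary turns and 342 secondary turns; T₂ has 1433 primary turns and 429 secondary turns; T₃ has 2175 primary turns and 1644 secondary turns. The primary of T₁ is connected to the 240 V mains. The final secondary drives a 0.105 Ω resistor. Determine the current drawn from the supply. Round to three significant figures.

After T₁: V = 240.00 × 342/2106 = 38.974 V.
After T₂: V = 38.974 × 429/1433 = 11.668 V.
After T₃: V = 11.668 × 1644/2175 = 8.8193 V.
I_load = 8.8193/0.105 = 83.993 A, so P_out = 8.8193 × 83.993 = 740.76 W.
All ideal ⇒ P_in = P_out, so I_supply = 740.76/240 = 3.09 A.

I_supply ≈ 3.09 A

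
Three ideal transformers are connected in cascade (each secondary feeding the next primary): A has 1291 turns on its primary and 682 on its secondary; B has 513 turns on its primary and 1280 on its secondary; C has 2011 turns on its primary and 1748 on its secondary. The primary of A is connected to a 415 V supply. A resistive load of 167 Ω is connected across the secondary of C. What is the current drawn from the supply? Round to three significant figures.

After A: V = 415.00 × 682/1291 = 219.23 V.
After B: V = 219.23 × 1280/513 = 547.01 V.
After C: V = 547.01 × 1748/2011 = 475.48 V.
I_load = 475.48/167 = 2.8472 A, so P_out = 475.48 × 2.8472 = 1353.8 W.
All ideal ⇒ P_in = P_out, so I_supply = 1353.8/415 = 3.26 A.

I_supply ≈ 3.26 A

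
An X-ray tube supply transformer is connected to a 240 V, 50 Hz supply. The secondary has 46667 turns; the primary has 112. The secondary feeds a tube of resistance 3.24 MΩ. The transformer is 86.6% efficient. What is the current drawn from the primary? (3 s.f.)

V_s = 240 × 46667/112 = 100000 V.
I_s = V_s/R = 100000/(3.24×10^6) = 0.030864 A.
P_out = V_s I_s = 100000 × 0.030864 = 3086.5 W.
P_in = P_out/η = 3086.5/0.866 = 3564.0 W.
I_p = P_in/V_p = 3564.0/240 = 14.9 A.

I_p ≈ 14.9 A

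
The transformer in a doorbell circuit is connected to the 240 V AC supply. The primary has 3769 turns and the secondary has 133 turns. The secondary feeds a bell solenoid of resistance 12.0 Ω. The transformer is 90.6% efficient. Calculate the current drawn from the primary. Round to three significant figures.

V_s = 240 × 133/3769 = 8.4691 V.
I_s = V_s/R = 8.4691/12.0 = 0.70576 A.
P_out = V_s I_s = 8.4691 × 0.70576 = 5.9771 W.
P_in = P_out/η = 5.9771/0.906 = 6.5973 W.
I_p = P_in/V_p = 6.5973/240 = 0.0275 A.

I_p ≈ 0.0275 A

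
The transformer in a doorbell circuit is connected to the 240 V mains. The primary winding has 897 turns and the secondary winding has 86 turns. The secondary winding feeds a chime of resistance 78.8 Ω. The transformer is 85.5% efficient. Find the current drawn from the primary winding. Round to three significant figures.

I_p ≈ 0.0327 A

V_s = 240 × 86/897 = 23.010 V.
I_s = V_s/R = 23.010/78.8 = 0.29201 A.
P_out = V_s I_s = 23.010 × 0.29201 = 6.7191 W.
P_in = P_out/η = 6.7191/0.855 = 7.8585 W.
I_p = P_in/V_p = 7.8585/240 = 0.0327 A.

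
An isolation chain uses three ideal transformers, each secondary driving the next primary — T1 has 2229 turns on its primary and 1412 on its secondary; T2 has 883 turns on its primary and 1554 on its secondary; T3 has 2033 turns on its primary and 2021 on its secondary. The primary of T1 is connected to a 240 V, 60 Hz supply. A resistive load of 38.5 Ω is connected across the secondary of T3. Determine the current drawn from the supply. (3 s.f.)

I_supply ≈ 7.66 A

Secondary of T1: V = 240.00 × 1412/2229 = 152.03 V.
Secondary of T2: V = 152.03 × 1554/883 = 267.56 V.
Secondary of T3: V = 267.56 × 2021/2033 = 265.98 V.
I_load = 265.98/38.5 = 6.9087 A, so P_out = 265.98 × 6.9087 = 1837.6 W.
All ideal ⇒ P_in = P_out, so I_supply = 1837.6/240 = 7.66 A.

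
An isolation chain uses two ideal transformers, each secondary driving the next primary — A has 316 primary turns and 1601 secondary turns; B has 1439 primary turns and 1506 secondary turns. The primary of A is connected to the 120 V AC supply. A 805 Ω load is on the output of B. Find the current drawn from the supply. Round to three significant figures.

After A: V = 120.00 × 1601/316 = 607.97 V.
After B: V = 607.97 × 1506/1439 = 636.28 V.
I_load = 636.28/805 = 0.79041 A, so P_out = 636.28 × 0.79041 = 502.93 W.
All ideal ⇒ P_in = P_out, so I_supply = 502.93/120 = 4.19 A.

I_supply ≈ 4.19 A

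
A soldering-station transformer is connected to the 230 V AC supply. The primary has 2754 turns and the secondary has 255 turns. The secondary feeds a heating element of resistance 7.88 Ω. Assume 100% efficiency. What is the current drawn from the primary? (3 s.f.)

V_s = V_p × N_s/N_p = 230 × 255/2754 = 21.296 V.
I_s = V_s/R = 21.296/7.88 = 2.7026 A.
For an ideal transformer I_p N_p = I_s N_s, so I_p = 2.7026 × 255/2754 = 0.250 A.

I_p ≈ 0.250 A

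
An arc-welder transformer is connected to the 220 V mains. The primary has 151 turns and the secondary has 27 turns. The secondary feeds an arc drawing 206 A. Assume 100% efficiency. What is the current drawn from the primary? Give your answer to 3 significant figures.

For an ideal transformer I_p N_p = I_s N_s, so I_p = 206 × 27/151 = 36.8 A.

I_p ≈ 36.8 A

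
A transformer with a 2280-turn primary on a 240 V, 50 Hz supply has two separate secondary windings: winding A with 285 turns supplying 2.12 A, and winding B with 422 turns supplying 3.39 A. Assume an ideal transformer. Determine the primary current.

V_A = 240 × 285/2280 = 30.000 V; V_B = 240 × 422/2280 = 44.421 V.
P_out = V_A I_A + V_B I_B = 30.000×2.12 + 44.421×3.39 = 63.600 + 150.59 = 214.19 W.
Ideal ⇒ P_in = P_out, so I_p = P_out/V_p = 214.19/240 = 0.892 A.

I_p ≈ 0.892 A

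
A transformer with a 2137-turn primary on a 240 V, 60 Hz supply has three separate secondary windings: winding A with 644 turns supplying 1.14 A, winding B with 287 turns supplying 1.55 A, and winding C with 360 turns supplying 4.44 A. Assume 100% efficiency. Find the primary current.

V_A = 240 × 644/2137 = 72.326 V; V_B = 240 × 287/2137 = 32.232 V; V_C = 240 × 360/2137 = 40.431 V.
P_out = V_A I_A + V_B I_B + V_C I_C = 72.326×1.14 + 32.232×1.55 + 40.431×4.44 = 82.451 + 49.960 + 179.51 = 311.92 W.
Ideal ⇒ P_in = P_out, so I_p = P_out/V_p = 311.92/240 = 1.30 A.

I_p ≈ 1.30 A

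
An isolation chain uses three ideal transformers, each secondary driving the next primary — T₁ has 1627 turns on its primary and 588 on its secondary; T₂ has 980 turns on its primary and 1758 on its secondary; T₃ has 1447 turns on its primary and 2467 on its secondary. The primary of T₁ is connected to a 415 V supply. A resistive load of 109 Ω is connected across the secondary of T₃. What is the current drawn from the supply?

I_supply ≈ 4.65 A

After T₁: V = 415.00 × 588/1627 = 149.98 V.
After T₂: V = 149.98 × 1758/980 = 269.05 V.
After T₃: V = 269.05 × 2467/1447 = 458.70 V.
I_load = 458.70/109 = 4.2083 A, so P_out = 458.70 × 4.2083 = 1930.4 W.
All ideal ⇒ P_in = P_out, so I_supply = 1930.4/415 = 4.65 A.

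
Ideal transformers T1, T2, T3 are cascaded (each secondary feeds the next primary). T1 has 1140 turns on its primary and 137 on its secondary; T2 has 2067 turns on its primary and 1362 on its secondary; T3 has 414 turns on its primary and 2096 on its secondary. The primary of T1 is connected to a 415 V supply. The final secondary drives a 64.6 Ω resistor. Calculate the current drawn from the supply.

I_supply ≈ 1.03 A

Secondary of T1: V = 415.00 × 137/1140 = 49.873 V.
Secondary of T2: V = 49.873 × 1362/2067 = 32.862 V.
Secondary of T3: V = 32.862 × 2096/414 = 166.38 V.
I_load = 166.38/64.6 = 2.5755 A, so P_out = 166.38 × 2.5755 = 428.50 W.
All ideal ⇒ P_in = P_out, so I_supply = 428.50/415 = 1.03 A.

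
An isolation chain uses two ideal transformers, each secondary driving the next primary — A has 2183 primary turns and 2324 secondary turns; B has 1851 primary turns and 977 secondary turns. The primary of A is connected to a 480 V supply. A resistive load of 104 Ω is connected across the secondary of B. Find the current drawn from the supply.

After A: V = 480.00 × 2324/2183 = 511.00 V.
After B: V = 511.00 × 977/1851 = 269.72 V.
I_load = 269.72/104 = 2.5935 A, so P_out = 269.72 × 2.5935 = 699.50 W.
All ideal ⇒ P_in = P_out, so I_supply = 699.50/480 = 1.46 A.

I_supply ≈ 1.46 A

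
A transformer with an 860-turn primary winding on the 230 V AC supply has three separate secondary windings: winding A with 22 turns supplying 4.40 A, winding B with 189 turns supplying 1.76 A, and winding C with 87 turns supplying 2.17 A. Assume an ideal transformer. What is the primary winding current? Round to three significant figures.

I_p ≈ 0.719 A

V_A = 230 × 22/860 = 5.8837 V; V_B = 230 × 189/860 = 50.547 V; V_C = 230 × 87/860 = 23.267 V.
P_out = V_A I_A + V_B I_B + V_C I_C = 5.8837×4.40 + 50.547×1.76 + 23.267×2.17 = 25.888 + 88.962 + 50.490 = 165.34 W.
Ideal ⇒ P_in = P_out, so I_p = P_out/V_p = 165.34/230 = 0.719 A.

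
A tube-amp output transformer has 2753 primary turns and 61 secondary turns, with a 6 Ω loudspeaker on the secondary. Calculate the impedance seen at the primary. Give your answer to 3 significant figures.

Z_p = (N_p/N_s)² × Z_s = (2753/61)² × 6 = 12200 Ω.

Z_p ≈ 12200 Ω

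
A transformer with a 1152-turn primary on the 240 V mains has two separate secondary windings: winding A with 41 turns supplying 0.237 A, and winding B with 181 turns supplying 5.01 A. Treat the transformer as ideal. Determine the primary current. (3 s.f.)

V_A = 240 × 41/1152 = 8.5417 V; V_B = 240 × 181/1152 = 37.708 V.
P_out = V_A I_A + V_B I_B = 8.5417×0.237 + 37.708×5.01 = 2.0244 + 188.92 = 190.94 W.
Ideal ⇒ P_in = P_out, so I_p = P_out/V_p = 190.94/240 = 0.796 A.

I_p ≈ 0.796 A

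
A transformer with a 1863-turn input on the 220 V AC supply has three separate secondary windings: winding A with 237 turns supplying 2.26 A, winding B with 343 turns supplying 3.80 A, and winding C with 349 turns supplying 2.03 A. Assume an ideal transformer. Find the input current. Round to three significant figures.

I_in ≈ 1.37 A

V_A = 220 × 237/1863 = 27.987 V; V_B = 220 × 343/1863 = 40.505 V; V_C = 220 × 349/1863 = 41.213 V.
P_out = V_A I_A + V_B I_B + V_C I_C = 27.987×2.26 + 40.505×3.80 + 41.213×2.03 = 63.251 + 153.92 + 83.663 = 300.83 W.
Ideal ⇒ P_in = P_out, so I_in = P_out/V_in = 300.83/220 = 1.37 A.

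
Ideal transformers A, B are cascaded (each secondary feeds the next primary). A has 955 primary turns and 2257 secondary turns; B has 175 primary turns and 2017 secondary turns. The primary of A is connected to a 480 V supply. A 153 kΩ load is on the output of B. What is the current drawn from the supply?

Secondary of A: V = 480.00 × 2257/955 = 1134.4 V.
Secondary of B: V = 1134.4 × 2017/175 = 13075 V.
I_load = 13075/153000 = 0.085457 A, so P_out = 13075 × 0.085457 = 1117.3 W.
All ideal ⇒ P_in = P_out, so I_supply = 1117.3/480 = 2.33 A.

I_supply ≈ 2.33 A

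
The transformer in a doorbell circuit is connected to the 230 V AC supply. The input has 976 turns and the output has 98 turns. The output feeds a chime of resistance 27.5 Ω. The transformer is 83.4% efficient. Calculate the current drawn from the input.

V_out = 230 × 98/976 = 23.094 V.
I_out = V_out/R = 23.094/27.5 = 0.83979 A.
P_out = V_out I_out = 23.094 × 0.83979 = 19.394 W.
P_in = P_out/η = 19.394/0.834 = 23.255 W.
I_in = P_in/V_in = 23.255/230 = 0.101 A.

I_in ≈ 0.101 A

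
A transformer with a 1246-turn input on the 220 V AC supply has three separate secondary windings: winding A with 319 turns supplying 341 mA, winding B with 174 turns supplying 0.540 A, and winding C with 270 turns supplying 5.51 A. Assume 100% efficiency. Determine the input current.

I_in ≈ 1.36 A

V_A = 220 × 319/1246 = 56.324 V; V_B = 220 × 174/1246 = 30.722 V; V_C = 220 × 270/1246 = 47.673 V.
P_out = V_A I_A + V_B I_B + V_C I_C = 56.324×0.341 + 30.722×0.540 + 47.673×5.51 = 19.207 + 16.590 + 262.68 = 298.47 W.
Ideal ⇒ P_in = P_out, so I_in = P_out/V_in = 298.47/220 = 1.36 A.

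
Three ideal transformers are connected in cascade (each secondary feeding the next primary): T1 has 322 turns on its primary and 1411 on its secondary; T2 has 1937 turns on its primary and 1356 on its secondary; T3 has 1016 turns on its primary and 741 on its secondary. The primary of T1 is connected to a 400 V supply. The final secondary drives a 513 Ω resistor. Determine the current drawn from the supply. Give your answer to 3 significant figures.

Secondary of T1: V = 400.00 × 1411/322 = 1752.8 V.
Secondary of T2: V = 1752.8 × 1356/1937 = 1227.0 V.
Secondary of T3: V = 1227.0 × 741/1016 = 894.92 V.
I_load = 894.92/513 = 1.7445 A, so P_out = 894.92 × 1.7445 = 1561.2 W.
All ideal ⇒ P_in = P_out, so I_supply = 1561.2/400 = 3.90 A.

I_supply ≈ 3.90 A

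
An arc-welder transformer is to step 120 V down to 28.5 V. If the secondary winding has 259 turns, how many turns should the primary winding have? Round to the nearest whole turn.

N_p = 1091 turns

N_p/N_s = V_p/V_s, so N_p = 259 × 120/28.5 = 1090.5 ≈ 1091 turns.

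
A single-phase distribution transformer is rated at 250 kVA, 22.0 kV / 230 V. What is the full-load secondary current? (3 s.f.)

I_s ≈ 1090 A

I_s = S/V_s = 250000/230 = 1090 A.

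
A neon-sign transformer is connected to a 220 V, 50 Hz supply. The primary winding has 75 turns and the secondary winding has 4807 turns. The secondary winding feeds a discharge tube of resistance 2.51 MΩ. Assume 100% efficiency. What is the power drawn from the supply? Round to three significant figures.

V_s = V_p × N_s/N_p = 220 × 4807/75 = 14101 V.
I_s = V_s/R = 14101/(2.51×10^6) = 0.0056177 A.
I_p = I_s × N_s/N_p = 0.0056177 × 4807/75 = 0.36006 A.
P = V_p I_p = 220 × 0.36006 = 79.2 W.

P ≈ 79.2 W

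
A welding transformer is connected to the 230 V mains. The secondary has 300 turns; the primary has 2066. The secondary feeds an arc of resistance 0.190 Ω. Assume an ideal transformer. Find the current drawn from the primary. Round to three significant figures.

I_p ≈ 25.5 A

V_s = V_p × N_s/N_p = 230 × 300/2066 = 33.398 V.
I_s = V_s/R = 33.398/0.190 = 175.78 A.
For an ideal transformer I_p N_p = I_s N_s, so I_p = 175.78 × 300/2066 = 25.5 A.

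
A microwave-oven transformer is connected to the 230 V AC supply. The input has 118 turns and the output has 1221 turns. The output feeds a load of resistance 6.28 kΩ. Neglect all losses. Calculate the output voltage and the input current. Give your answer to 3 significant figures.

V_out = V_in × N_out/N_in = 230 × 1221/118 = 2379.9 V.
I_out = V_out/R = 2379.9/6280 = 0.37897 A.
I_in = I_out × N_out/N_in = 0.37897 × 1221/118 = 3.92 A.

V_out ≈ 2380 V, I_in ≈ 3.92 A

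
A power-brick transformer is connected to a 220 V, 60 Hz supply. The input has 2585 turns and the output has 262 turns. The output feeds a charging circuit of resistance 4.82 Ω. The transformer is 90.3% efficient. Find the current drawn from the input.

I_in ≈ 0.519 A

V_out = 220 × 262/2585 = 22.298 V.
I_out = V_out/R = 22.298/4.82 = 4.6261 A.
P_out = V_out I_out = 22.298 × 4.6261 = 103.15 W.
P_in = P_out/η = 103.15/0.903 = 114.23 W.
I_in = P_in/V_in = 114.23/220 = 0.519 A.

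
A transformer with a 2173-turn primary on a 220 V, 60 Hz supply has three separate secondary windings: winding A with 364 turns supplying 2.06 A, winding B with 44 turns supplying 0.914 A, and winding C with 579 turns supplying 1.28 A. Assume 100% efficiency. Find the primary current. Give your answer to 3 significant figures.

V_A = 220 × 364/2173 = 36.852 V; V_B = 220 × 44/2173 = 4.4547 V; V_C = 220 × 579/2173 = 58.619 V.
P_out = V_A I_A + V_B I_B + V_C I_C = 36.852×2.06 + 4.4547×0.914 + 58.619×1.28 = 75.916 + 4.0716 + 75.033 = 155.02 W.
Ideal ⇒ P_in = P_out, so I_p = P_out/V_p = 155.02/220 = 0.705 A.

I_p ≈ 0.705 A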